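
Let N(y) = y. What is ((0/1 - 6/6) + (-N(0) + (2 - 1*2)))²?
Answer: 1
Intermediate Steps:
((0/1 - 6/6) + (-N(0) + (2 - 1*2)))² = ((0/1 - 6/6) + (-1*0 + (2 - 1*2)))² = ((0*1 - 6*⅙) + (0 + (2 - 2)))² = ((0 - 1) + (0 + 0))² = (-1 + 0)² = (-1)² = 1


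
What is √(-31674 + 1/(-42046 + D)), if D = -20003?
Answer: I*√121947383335323/62049 ≈ 177.97*I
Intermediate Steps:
√(-31674 + 1/(-42046 + D)) = √(-31674 + 1/(-42046 - 20003)) = √(-31674 + 1/(-62049)) = √(-31674 - 1/62049) = √(-1965340027/62049) = I*√121947383335323/62049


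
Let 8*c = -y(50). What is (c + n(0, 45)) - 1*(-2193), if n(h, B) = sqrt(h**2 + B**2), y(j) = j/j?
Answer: 17903/8 ≈ 2237.9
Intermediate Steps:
y(j) = 1
c = -1/8 (c = (-1*1)/8 = (1/8)*(-1) = -1/8 ≈ -0.12500)
n(h, B) = sqrt(B**2 + h**2)
(c + n(0, 45)) - 1*(-2193) = (-1/8 + sqrt(45**2 + 0**2)) - 1*(-2193) = (-1/8 + sqrt(2025 + 0)) + 2193 = (-1/8 + sqrt(2025)) + 2193 = (-1/8 + 45) + 2193 = 359/8 + 2193 = 17903/8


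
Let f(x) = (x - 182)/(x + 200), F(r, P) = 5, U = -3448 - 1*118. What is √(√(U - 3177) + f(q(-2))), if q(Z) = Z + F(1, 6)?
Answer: √(-36337 + 41209*I*√6743)/203 ≈ 6.3733 + 6.4421*I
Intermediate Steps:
U = -3566 (U = -3448 - 118 = -3566)
q(Z) = 5 + Z (q(Z) = Z + 5 = 5 + Z)
f(x) = (-182 + x)/(200 + x)
√(√(U - 3177) + f(q(-2))) = √(√(-3566 - 3177) + (-182 + (5 - 2))/(200 + (5 - 2))) = √(√(-6743) + (-182 + 3)/(200 + 3)) = √(I*√6743 - 179/203) = √(-179/203 + I*√6743)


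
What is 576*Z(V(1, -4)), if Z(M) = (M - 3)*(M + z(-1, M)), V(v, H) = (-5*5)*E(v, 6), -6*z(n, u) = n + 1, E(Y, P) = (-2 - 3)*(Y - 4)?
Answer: 81648000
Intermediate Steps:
E(Y, P) = 20 - 5*Y (E(Y, P) = -5*(-4 + Y) = 20 - 5*Y)
z(n, u) = -⅙ - n/6 (z(n, u) = -(n + 1)/6 = -(1 + n)/6 = -⅙ - n/6)
V(v, H) = -500 + 125*v (V(v, H) = (-5*5)*(20 - 5*v) = -25*(20 - 5*v) = -500 + 125*v)
Z(M) = M*(-3 + M) (Z(M) = (M - 3)*(M + (-⅙ - ⅙*(-1))) = (-3 + M)*(M + (-⅙ + ⅙)) = (-3 + M)*(M + 0) = (-3 + M)*M = M*(-3 + M))
576*Z(V(1, -4)) = 576*((-500 + 125*1)*(-3 + (-500 + 125*1))) = 576*((-500 + 125)*(-3 + (-500 + 125))) = 576*(-375*(-3 - 375)) = 576*(-375*(-378)) = 576*141750 = 81648000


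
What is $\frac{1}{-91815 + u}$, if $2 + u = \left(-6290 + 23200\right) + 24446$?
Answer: $- \frac{1}{50461} \approx -1.9817 \cdot 10^{-5}$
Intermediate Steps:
$u = 41354$ ($u = -2 + \left(\left(-6290 + 23200\right) + 24446\right) = -2 + \left(16910 + 24446\right) = -2 + 41356 = 41354$)
$\frac{1}{-91815 + u} = \frac{1}{-91815 + 41354} = \frac{1}{-50461} = - \frac{1}{50461}$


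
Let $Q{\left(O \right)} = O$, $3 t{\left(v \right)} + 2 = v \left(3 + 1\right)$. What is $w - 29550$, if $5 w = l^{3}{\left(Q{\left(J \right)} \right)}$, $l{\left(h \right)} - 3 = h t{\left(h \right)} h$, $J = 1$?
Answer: $- \frac{3987919}{135} \approx -29540.0$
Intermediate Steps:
$t{\left(v \right)} = - \frac{2}{3} + \frac{4 v}{3}$ ($t{\left(v \right)} = - \frac{2}{3} + \frac{v \left(3 + 1\right)}{3} = - \frac{2}{3} + \frac{v 4}{3} = - \frac{2}{3} + \frac{4 v}{3}$)
$l{\left(h \right)} = 3 + h^{2} \left(- \frac{2}{3} + \frac{4 h}{3}\right)$ ($l{\left(h \right)} = 3 + h \left(- \frac{2}{3} + \frac{4 h}{3}\right) h = 3 + h^{2} \left(- \frac{2}{3} + \frac{4 h}{3}\right)$)
$w = \frac{1331}{135}$ ($w = \frac{\left(3 + \frac{2 \cdot 1^{2} \left(-1 + 2 \cdot 1\right)}{3}\right)^{3}}{5} = \frac{\left(3 + \frac{2}{3} \cdot 1 \left(-1 + 2\right)\right)^{3}}{5} = \frac{\left(3 + \frac{2}{3} \cdot 1 \cdot 1\right)^{3}}{5} = \frac{\left(3 + \frac{2}{3}\right)^{3}}{5} = \frac{\left(\frac{11}{3}\right)^{3}}{5} = \frac{1}{5} \cdot \frac{1331}{27} = \frac{1331}{135} \approx 9.8593$)
$w - 29550 = \frac{1331}{135} - 29550 = - \frac{3987919}{135}$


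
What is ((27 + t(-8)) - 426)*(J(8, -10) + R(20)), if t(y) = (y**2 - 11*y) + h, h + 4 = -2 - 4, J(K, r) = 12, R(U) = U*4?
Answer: -23644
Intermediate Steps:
R(U) = 4*U
h = -10 (h = -4 + (-2 - 4) = -4 - 6 = -10)
t(y) = -10 + y**2 - 11*y (t(y) = (y**2 - 11*y) - 10 = -10 + y**2 - 11*y)
((27 + t(-8)) - 426)*(J(8, -10) + R(20)) = ((27 + (-10 + (-8)**2 - 11*(-8))) - 426)*(12 + 4*20) = ((27 + (-10 + 64 + 88)) - 426)*(12 + 80) = ((27 + 142) - 426)*92 = (169 - 426)*92 = -257*92 = -23644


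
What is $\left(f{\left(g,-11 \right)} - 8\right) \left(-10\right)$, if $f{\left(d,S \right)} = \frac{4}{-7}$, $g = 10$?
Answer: $\frac{600}{7} \approx 85.714$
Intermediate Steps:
$f{\left(d,S \right)} = - \frac{4}{7}$ ($f{\left(d,S \right)} = 4 \left(- \frac{1}{7}\right) = - \frac{4}{7}$)
$\left(f{\left(g,-11 \right)} - 8\right) \left(-10\right) = \left(- \frac{4}{7} - 8\right) \left(-10\right) = \left(- \frac{60}{7}\right) \left(-10\right) = \frac{600}{7}$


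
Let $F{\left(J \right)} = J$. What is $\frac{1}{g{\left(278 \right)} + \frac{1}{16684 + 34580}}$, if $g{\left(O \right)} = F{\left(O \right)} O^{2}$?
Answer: $\frac{51264}{1101404579329} \approx 4.6544 \cdot 10^{-8}$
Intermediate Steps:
$g{\left(O \right)} = O^{3}$ ($g{\left(O \right)} = O O^{2} = O^{3}$)
$\frac{1}{g{\left(278 \right)} + \frac{1}{16684 + 34580}} = \frac{1}{278^{3} + \frac{1}{16684 + 34580}} = \frac{1}{21484952 + \frac{1}{51264}} = \frac{1}{\frac{1101404579329}{51264}} = \frac{51264}{1101404579329}$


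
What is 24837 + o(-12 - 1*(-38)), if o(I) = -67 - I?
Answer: 24744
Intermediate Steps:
24837 + o(-12 - 1*(-38)) = 24837 + (-67 - (-12 - 1*(-38))) = 24837 + (-67 - (-12 + 38)) = 24837 + (-67 - 1*26) = 24837 + (-67 - 26) = 24837 - 93 = 24744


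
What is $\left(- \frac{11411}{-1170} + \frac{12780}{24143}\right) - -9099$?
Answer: $\frac{257312722063}{28247310} \approx 9109.3$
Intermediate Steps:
$\left(- \frac{11411}{-1170} + \frac{12780}{24143}\right) - -9099 = \left(\left(-11411\right) \left(- \frac{1}{1170}\right) + 12780 \cdot \frac{1}{24143}\right) + 9099 = \left(\frac{11411}{1170} + \frac{12780}{24143}\right) + 9099 = \frac{290448373}{28247310} + 9099 = \frac{257312722063}{28247310}$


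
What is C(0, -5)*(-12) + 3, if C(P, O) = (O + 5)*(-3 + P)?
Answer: 3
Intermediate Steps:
C(P, O) = (-3 + P)*(5 + O) (C(P, O) = (5 + O)*(-3 + P) = (-3 + P)*(5 + O))
C(0, -5)*(-12) + 3 = (-15 - 3*(-5) + 5*0 - 5*0)*(-12) + 3 = (-15 + 15 + 0 + 0)*(-12) + 3 = 0*(-12) + 3 = 0 + 3 = 3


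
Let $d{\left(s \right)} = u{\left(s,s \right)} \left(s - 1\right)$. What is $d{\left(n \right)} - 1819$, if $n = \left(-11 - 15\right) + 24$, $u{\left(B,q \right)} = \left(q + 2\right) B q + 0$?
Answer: $-1819$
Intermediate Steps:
$u{\left(B,q \right)} = B q \left(2 + q\right)$ ($u{\left(B,q \right)} = \left(2 + q\right) B q + 0 = B \left(2 + q\right) q + 0 = B q \left(2 + q\right) + 0 = B q \left(2 + q\right)$)
$n = -2$ ($n = -26 + 24 = -2$)
$d{\left(s \right)} = s^{2} \left(-1 + s\right) \left(2 + s\right)$ ($d{\left(s \right)} = s s \left(2 + s\right) \left(s - 1\right) = s^{2} \left(2 + s\right) \left(-1 + s\right) = s^{2} \left(-1 + s\right) \left(2 + s\right)$)
$d{\left(n \right)} - 1819 = \left(-2\right)^{2} \left(-1 - 2\right) \left(2 - 2\right) - 1819 = 4 \left(-3\right) 0 - 1819 = 0 - 1819 = -1819$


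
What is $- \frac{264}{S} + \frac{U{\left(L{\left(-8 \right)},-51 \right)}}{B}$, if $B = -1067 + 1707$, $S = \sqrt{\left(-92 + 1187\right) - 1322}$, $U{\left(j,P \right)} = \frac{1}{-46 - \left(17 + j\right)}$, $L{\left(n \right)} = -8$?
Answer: $- \frac{1}{35200} + \frac{264 i \sqrt{227}}{227} \approx -2.8409 \cdot 10^{-5} + 17.522 i$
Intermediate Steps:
$U{\left(j,P \right)} = \frac{1}{-63 - j}$
$S = i \sqrt{227}$ ($S = \sqrt{1095 - 1322} = \sqrt{-227} = i \sqrt{227} \approx 15.067 i$)
$B = 640$
$- \frac{264}{S} + \frac{U{\left(L{\left(-8 \right)},-51 \right)}}{B} = - \frac{264}{i \sqrt{227}} + \frac{\left(-1\right) \frac{1}{63 - 8}}{640} = - 264 \left(- \frac{i \sqrt{227}}{227}\right) + - \frac{1}{55} \cdot \frac{1}{640} = \frac{264 i \sqrt{227}}{227} + \left(-1\right) \frac{1}{55} \cdot \frac{1}{640} = \frac{264 i \sqrt{227}}{227} - \frac{1}{35200} = - \frac{1}{35200} + \frac{264 i \sqrt{227}}{227}$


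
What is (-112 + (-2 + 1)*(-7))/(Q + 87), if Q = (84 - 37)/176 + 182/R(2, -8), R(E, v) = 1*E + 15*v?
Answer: -218064/178033 ≈ -1.2249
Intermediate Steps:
R(E, v) = E + 15*v
Q = -13243/10384 (Q = (84 - 37)/176 + 182/(2 + 15*(-8)) = 47*(1/176) + 182/(2 - 120) = 47/176 + 182/(-118) = 47/176 + 182*(-1/118) = 47/176 - 91/59 = -13243/10384 ≈ -1.2753)
(-112 + (-2 + 1)*(-7))/(Q + 87) = (-112 + (-2 + 1)*(-7))/(-13243/10384 + 87) = (-112 - 1*(-7))/(890165/10384) = (-112 + 7)*(10384/890165) = -105*10384/890165 = -218064/178033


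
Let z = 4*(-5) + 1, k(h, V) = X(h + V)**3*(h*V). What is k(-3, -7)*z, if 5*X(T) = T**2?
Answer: -3192000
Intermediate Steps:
X(T) = T**2/5
k(h, V) = V*h*(V + h)**6/125 (k(h, V) = ((h + V)**2/5)**3*(h*V) = ((V + h)**2/5)**3*(V*h) = ((V + h)**6/125)*(V*h) = V*h*(V + h)**6/125)
z = -19 (z = -20 + 1 = -19)
k(-3, -7)*z = ((1/125)*(-7)*(-3)*(-7 - 3)**6)*(-19) = ((1/125)*(-7)*(-3)*(-10)**6)*(-19) = ((1/125)*(-7)*(-3)*1000000)*(-19) = 168000*(-19) = -3192000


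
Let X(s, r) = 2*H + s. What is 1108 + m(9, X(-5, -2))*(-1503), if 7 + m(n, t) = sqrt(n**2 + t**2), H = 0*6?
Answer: 11629 - 1503*sqrt(106) ≈ -3845.3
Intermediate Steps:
H = 0
X(s, r) = s (X(s, r) = 2*0 + s = 0 + s = s)
m(n, t) = -7 + sqrt(n**2 + t**2)
1108 + m(9, X(-5, -2))*(-1503) = 1108 + (-7 + sqrt(9**2 + (-5)**2))*(-1503) = 1108 + (-7 + sqrt(81 + 25))*(-1503) = 1108 + (-7 + sqrt(106))*(-1503) = 1108 + (10521 - 1503*sqrt(106)) = 11629 - 1503*sqrt(106)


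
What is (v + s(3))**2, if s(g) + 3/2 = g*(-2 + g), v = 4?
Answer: 121/4 ≈ 30.250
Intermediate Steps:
s(g) = -3/2 + g*(-2 + g)
(v + s(3))**2 = (4 + (-3/2 + 3**2 - 2*3))**2 = (4 + (-3/2 + 9 - 6))**2 = (4 + 3/2)**2 = (11/2)**2 = 121/4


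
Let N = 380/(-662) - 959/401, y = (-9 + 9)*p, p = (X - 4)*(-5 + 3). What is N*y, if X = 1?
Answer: 0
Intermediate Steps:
p = 6 (p = (1 - 4)*(-5 + 3) = -3*(-2) = 6)
y = 0 (y = (-9 + 9)*6 = 0*6 = 0)
N = -393619/132731 (N = 380*(-1/662) - 959*1/401 = -190/331 - 959/401 = -393619/132731 ≈ -2.9655)
N*y = -393619/132731*0 = 0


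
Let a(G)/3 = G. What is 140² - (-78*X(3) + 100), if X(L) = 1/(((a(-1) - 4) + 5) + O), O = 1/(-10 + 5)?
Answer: 214110/11 ≈ 19465.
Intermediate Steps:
a(G) = 3*G
O = -⅕ (O = 1/(-5) = -⅕ ≈ -0.20000)
X(L) = -5/11 (X(L) = 1/(((3*(-1) - 4) + 5) - ⅕) = 1/(((-3 - 4) + 5) - ⅕) = 1/((-7 + 5) - ⅕) = 1/(-2 - ⅕) = 1/(-11/5) = -5/11)
140² - (-78*X(3) + 100) = 140² - (-78*(-5/11) + 100) = 19600 - (390/11 + 100) = 19600 - 1*1490/11 = 19600 - 1490/11 = 214110/11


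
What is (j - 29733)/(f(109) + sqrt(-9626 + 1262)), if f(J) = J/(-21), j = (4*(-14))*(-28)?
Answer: 12893937/740081 + 4968306*I*sqrt(2091)/740081 ≈ 17.422 + 306.98*I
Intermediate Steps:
j = 1568 (j = -56*(-28) = 1568)
f(J) = -J/21 (f(J) = J*(-1/21) = -J/21)
(j - 29733)/(f(109) + sqrt(-9626 + 1262)) = (1568 - 29733)/(-1/21*109 + sqrt(-9626 + 1262)) = -28165/(-109/21 + sqrt(-8364)) = -28165/(-109/21 + 2*I*sqrt(2091))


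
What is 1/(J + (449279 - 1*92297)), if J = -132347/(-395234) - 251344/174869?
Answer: 3004964102/1072714782177253 ≈ 2.8013e-6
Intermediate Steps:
J = -3312882911/3004964102 (J = -132347*(-1/395234) - 251344*1/174869 = 132347/395234 - 10928/7603 = -3312882911/3004964102 ≈ -1.1025)
1/(J + (449279 - 1*92297)) = 1/(-3312882911/3004964102 + (449279 - 1*92297)) = 1/(-3312882911/3004964102 + (449279 - 92297)) = 1/(-3312882911/3004964102 + 356982) = 1/(1072714782177253/3004964102) = 3004964102/1072714782177253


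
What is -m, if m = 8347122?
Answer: -8347122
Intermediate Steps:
-m = -1*8347122 = -8347122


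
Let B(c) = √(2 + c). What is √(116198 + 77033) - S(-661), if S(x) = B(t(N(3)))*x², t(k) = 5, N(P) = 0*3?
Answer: √193231 - 436921*√7 ≈ -1.1555e+6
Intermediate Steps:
N(P) = 0
S(x) = √7*x² (S(x) = √(2 + 5)*x² = √7*x²)
√(116198 + 77033) - S(-661) = √(116198 + 77033) - √7*(-661)² = √193231 - √7*436921 = √193231 - 436921*√7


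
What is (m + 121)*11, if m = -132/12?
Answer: 1210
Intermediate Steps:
m = -11 (m = -132*1/12 = -11)
(m + 121)*11 = (-11 + 121)*11 = 110*11 = 1210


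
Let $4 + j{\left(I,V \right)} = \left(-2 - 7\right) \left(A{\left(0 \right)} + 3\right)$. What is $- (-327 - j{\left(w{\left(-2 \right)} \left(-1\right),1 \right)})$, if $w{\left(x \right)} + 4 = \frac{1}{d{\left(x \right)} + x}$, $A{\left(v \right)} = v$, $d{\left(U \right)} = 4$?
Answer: $296$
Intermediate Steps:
$w{\left(x \right)} = -4 + \frac{1}{4 + x}$
$j{\left(I,V \right)} = -31$ ($j{\left(I,V \right)} = -4 + \left(-2 - 7\right) \left(0 + 3\right) = -4 - 27 = -31$)
$- (-327 - j{\left(w{\left(-2 \right)} \left(-1\right),1 \right)}) = - (-327 - -31) = - (-327 + 31) = \left(-1\right) \left(-296\right) = 296$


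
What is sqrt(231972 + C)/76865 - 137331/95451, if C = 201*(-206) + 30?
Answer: -45777/31817 + 2*sqrt(47649)/76865 ≈ -1.4331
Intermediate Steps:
C = -41376 (C = -41406 + 30 = -41376)
sqrt(231972 + C)/76865 - 137331/95451 = sqrt(231972 - 41376)/76865 - 137331/95451 = sqrt(190596)*(1/76865) - 137331*1/95451 = (2*sqrt(47649))*(1/76865) - 45777/31817 = 2*sqrt(47649)/76865 - 45777/31817 = -45777/31817 + 2*sqrt(47649)/76865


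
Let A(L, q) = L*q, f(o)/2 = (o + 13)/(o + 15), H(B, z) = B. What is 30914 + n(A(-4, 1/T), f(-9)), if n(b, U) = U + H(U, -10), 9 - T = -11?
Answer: 92750/3 ≈ 30917.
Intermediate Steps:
T = 20 (T = 9 - 1*(-11) = 9 + 11 = 20)
f(o) = 2*(13 + o)/(15 + o) (f(o) = 2*((o + 13)/(o + 15)) = 2*((13 + o)/(15 + o)) = 2*(13 + o)/(15 + o))
n(b, U) = 2*U (n(b, U) = U + U = 2*U)
30914 + n(A(-4, 1/T), f(-9)) = 30914 + 2*(2*(13 - 9)/(15 - 9)) = 30914 + 2*(2*4/6) = 30914 + 2*(2*(⅙)*4) = 30914 + 2*(4/3) = 30914 + 8/3 = 92750/3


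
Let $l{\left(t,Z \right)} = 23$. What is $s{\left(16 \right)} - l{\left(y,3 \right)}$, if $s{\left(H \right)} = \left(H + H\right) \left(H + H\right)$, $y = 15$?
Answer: $1001$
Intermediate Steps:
$s{\left(H \right)} = 4 H^{2}$ ($s{\left(H \right)} = 2 H 2 H = 4 H^{2}$)
$s{\left(16 \right)} - l{\left(y,3 \right)} = 4 \cdot 16^{2} - 23 = 4 \cdot 256 - 23 = 1024 - 23 = 1001$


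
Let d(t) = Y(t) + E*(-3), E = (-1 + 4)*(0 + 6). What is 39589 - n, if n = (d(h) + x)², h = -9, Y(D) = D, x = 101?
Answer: 38145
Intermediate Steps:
E = 18 (E = 3*6 = 18)
d(t) = -54 + t (d(t) = t + 18*(-3) = t - 54 = -54 + t)
n = 1444 (n = ((-54 - 9) + 101)² = (-63 + 101)² = 38² = 1444)
39589 - n = 39589 - 1*1444 = 39589 - 1444 = 38145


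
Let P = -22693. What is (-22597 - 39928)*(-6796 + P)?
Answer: 1843799725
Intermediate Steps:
(-22597 - 39928)*(-6796 + P) = (-22597 - 39928)*(-6796 - 22693) = -62525*(-29489) = 1843799725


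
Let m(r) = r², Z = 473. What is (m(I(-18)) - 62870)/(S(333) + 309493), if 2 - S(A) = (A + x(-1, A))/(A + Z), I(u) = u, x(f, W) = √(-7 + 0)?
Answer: -449122331958729/2222379218080492 - 12603019*I*√7/15556654526563444 ≈ -0.20209 - 2.1434e-9*I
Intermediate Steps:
x(f, W) = I*√7 (x(f, W) = √(-7) = I*√7)
S(A) = 2 - (A + I*√7)/(473 + A) (S(A) = 2 - (A + I*√7)/(A + 473) = 2 - (A + I*√7)/(473 + A))
(m(I(-18)) - 62870)/(S(333) + 309493) = ((-18)² - 62870)/((946 + 333 - I*√7)/(473 + 333) + 309493) = (324 - 62870)/((1279 - I*√7)/806 + 309493) = -62546/((1279 - I*√7)/806 + 309493) = -62546/((1279/806 - I*√7/806) + 309493) = -62546/(249452637/806 - I*√7/806)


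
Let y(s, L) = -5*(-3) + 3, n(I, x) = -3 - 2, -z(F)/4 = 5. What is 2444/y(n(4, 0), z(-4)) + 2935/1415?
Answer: 351109/2547 ≈ 137.85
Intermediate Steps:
z(F) = -20 (z(F) = -4*5 = -20)
n(I, x) = -5
y(s, L) = 18 (y(s, L) = 15 + 3 = 18)
2444/y(n(4, 0), z(-4)) + 2935/1415 = 2444/18 + 2935/1415 = 2444*(1/18) + 2935*(1/1415) = 1222/9 + 587/283 = 351109/2547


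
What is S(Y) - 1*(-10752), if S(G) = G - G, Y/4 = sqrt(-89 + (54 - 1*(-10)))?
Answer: 10752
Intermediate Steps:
Y = 20*I (Y = 4*sqrt(-89 + (54 - 1*(-10))) = 4*sqrt(-89 + (54 + 10)) = 4*sqrt(-89 + 64) = 4*sqrt(-25) = 4*(5*I) = 20*I ≈ 20.0*I)
S(G) = 0
S(Y) - 1*(-10752) = 0 - 1*(-10752) = 0 + 10752 = 10752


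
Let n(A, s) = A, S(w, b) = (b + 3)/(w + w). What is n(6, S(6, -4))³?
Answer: 216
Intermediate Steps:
S(w, b) = (3 + b)/(2*w) (S(w, b) = (3 + b)/((2*w)) = (3 + b)*(1/(2*w)) = (3 + b)/(2*w))
n(6, S(6, -4))³ = 6³ = 216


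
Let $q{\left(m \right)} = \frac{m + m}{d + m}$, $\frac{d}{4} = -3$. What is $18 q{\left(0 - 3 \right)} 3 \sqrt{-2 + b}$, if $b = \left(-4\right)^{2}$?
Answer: $\frac{108 \sqrt{14}}{5} \approx 80.82$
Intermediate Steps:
$d = -12$ ($d = 4 \left(-3\right) = -12$)
$b = 16$
$q{\left(m \right)} = \frac{2 m}{-12 + m}$ ($q{\left(m \right)} = \frac{m + m}{-12 + m} = \frac{2 m}{-12 + m}$)
$18 q{\left(0 - 3 \right)} 3 \sqrt{-2 + b} = 18 \frac{2 \left(0 - 3\right)}{-12 + \left(0 - 3\right)} 3 \sqrt{-2 + 16} = 18 \frac{2 \left(0 - 3\right)}{-12 + \left(0 - 3\right)} 3 \sqrt{14} = 18 \cdot 2 \left(-3\right) \frac{1}{-12 - 3} \cdot 3 \sqrt{14} = 18 \cdot 2 \left(-3\right) \frac{1}{-15} \cdot 3 \sqrt{14} = 18 \cdot 2 \left(-3\right) \left(- \frac{1}{15}\right) 3 \sqrt{14} = 18 \cdot \frac{2}{5} \cdot 3 \sqrt{14} = \frac{36 \cdot 3 \sqrt{14}}{5} = \frac{108 \sqrt{14}}{5}$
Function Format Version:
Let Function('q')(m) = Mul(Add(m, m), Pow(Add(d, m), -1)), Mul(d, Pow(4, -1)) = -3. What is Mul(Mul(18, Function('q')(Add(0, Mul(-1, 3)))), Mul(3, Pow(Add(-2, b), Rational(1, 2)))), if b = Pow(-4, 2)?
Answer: Mul(Rational(108, 5), Pow(14, Rational(1, 2))) ≈ 80.820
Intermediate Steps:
d = -12 (d = Mul(4, -3) = -12)
b = 16
Function('q')(m) = Mul(2, m, Pow(Add(-12, m), -1)) (Function('q')(m) = Mul(Add(m, m), Pow(Add(-12, m), -1)) = Mul(Mul(2, m), Pow(Add(-12, m), -1)) = Mul(2, m, Pow(Add(-12, m), -1)))
Mul(Mul(18, Function('q')(Add(0, Mul(-1, 3)))), Mul(3, Pow(Add(-2, b), Rational(1, 2)))) = Mul(Mul(18, Mul(2, Add(0, Mul(-1, 3)), Pow(Add(-12, Add(0, Mul(-1, 3))), -1))), Mul(3, Pow(Add(-2, 16), Rational(1, 2)))) = Mul(Mul(18, Mul(2, Add(0, -3), Pow(Add(-12, Add(0, -3)), -1))), Mul(3, Pow(14, Rational(1, 2)))) = Mul(Mul(18, Mul(2, -3, Pow(Add(-12, -3), -1))), Mul(3, Pow(14, Rational(1, 2)))) = Mul(Mul(18, Mul(2, -3, Pow(-15, -1))), Mul(3, Pow(14, Rational(1, 2)))) = Mul(Mul(18, Mul(2, -3, Rational(-1, 15))), Mul(3, Pow(14, Rational(1, 2)))) = Mul(Mul(18, Rational(2, 5)), Mul(3, Pow(14, Rational(1, 2)))) = Mul(Rational(36, 5), Mul(3, Pow(14, Rational(1, 2)))) = Mul(Rational(108, 5), Pow(14, Rational(1, 2)))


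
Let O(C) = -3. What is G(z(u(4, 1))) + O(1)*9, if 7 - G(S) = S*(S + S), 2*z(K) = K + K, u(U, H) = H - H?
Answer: -20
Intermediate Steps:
u(U, H) = 0
z(K) = K (z(K) = (K + K)/2 = (2*K)/2 = K)
G(S) = 7 - 2*S**2 (G(S) = 7 - S*(S + S) = 7 - S*2*S = 7 - 2*S**2)
G(z(u(4, 1))) + O(1)*9 = (7 - 2*0**2) - 3*9 = (7 - 2*0) - 27 = (7 + 0) - 27 = 7 - 27 = -20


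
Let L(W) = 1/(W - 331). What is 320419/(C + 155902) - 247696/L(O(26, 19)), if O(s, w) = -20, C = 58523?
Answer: 18642387715219/214425 ≈ 8.6941e+7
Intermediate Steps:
L(W) = 1/(-331 + W)
320419/(C + 155902) - 247696/L(O(26, 19)) = 320419/(58523 + 155902) - 247696/(1/(-331 - 20)) = 320419/214425 - 247696/(1/(-351)) = 320419*(1/214425) - 247696/(-1/351) = 320419/214425 - 247696*(-351) = 320419/214425 + 86941296 = 18642387715219/214425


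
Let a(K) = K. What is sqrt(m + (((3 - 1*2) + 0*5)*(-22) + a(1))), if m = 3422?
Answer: sqrt(3401) ≈ 58.318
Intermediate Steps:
sqrt(m + (((3 - 1*2) + 0*5)*(-22) + a(1))) = sqrt(3422 + (((3 - 1*2) + 0*5)*(-22) + 1)) = sqrt(3422 + (((3 - 2) + 0)*(-22) + 1)) = sqrt(3422 + ((1 + 0)*(-22) + 1)) = sqrt(3422 + (1*(-22) + 1)) = sqrt(3422 + (-22 + 1)) = sqrt(3422 - 21) = sqrt(3401)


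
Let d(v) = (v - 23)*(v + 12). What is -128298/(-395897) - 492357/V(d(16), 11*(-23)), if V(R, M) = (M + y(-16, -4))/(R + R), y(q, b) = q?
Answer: -76409647905606/106496293 ≈ -7.1749e+5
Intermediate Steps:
d(v) = (-23 + v)*(12 + v)
V(R, M) = (-16 + M)/(2*R) (V(R, M) = (M - 16)/(R + R) = (-16 + M)/((2*R)) = (-16 + M)*(1/(2*R)) = (-16 + M)/(2*R))
-128298/(-395897) - 492357/V(d(16), 11*(-23)) = -128298/(-395897) - 492357*2*(-276 + 16² - 11*16)/(-16 + 11*(-23)) = -128298*(-1/395897) - 492357*2*(-276 + 256 - 176)/(-16 - 253) = 128298/395897 - 492357/((½)*(-269)/(-196)) = 128298/395897 - 492357/((½)*(-1/196)*(-269)) = 128298/395897 - 492357/269/392 = 128298/395897 - 492357*392/269 = 128298/395897 - 193003944/269 = -76409647905606/106496293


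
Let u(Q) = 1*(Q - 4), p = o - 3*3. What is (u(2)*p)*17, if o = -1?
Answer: 340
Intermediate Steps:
p = -10 (p = -1 - 3*3 = -1 - 9 = -10)
u(Q) = -4 + Q (u(Q) = 1*(-4 + Q) = -4 + Q)
(u(2)*p)*17 = ((-4 + 2)*(-10))*17 = -2*(-10)*17 = 20*17 = 340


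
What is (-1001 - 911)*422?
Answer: -806864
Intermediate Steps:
(-1001 - 911)*422 = -1912*422 = -806864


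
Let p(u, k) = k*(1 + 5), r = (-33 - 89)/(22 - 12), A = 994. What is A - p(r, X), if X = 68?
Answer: 586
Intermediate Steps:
r = -61/5 (r = -122/10 = -122*⅒ = -61/5 ≈ -12.200)
p(u, k) = 6*k (p(u, k) = k*6 = 6*k)
A - p(r, X) = 994 - 6*68 = 994 - 1*408 = 994 - 408 = 586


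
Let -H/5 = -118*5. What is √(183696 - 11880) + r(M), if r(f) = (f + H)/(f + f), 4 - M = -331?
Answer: 657/134 + 2*√42954 ≈ 419.41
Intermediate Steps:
M = 335 (M = 4 - 1*(-331) = 4 + 331 = 335)
H = 2950 (H = -(-590)*5 = -5*(-590) = 2950)
r(f) = (2950 + f)/(2*f) (r(f) = (f + 2950)/(f + f) = (2950 + f)/((2*f)) = (2950 + f)*(1/(2*f)) = (2950 + f)/(2*f))
√(183696 - 11880) + r(M) = √(183696 - 11880) + (½)*(2950 + 335)/335 = √171816 + (½)*(1/335)*3285 = 2*√42954 + 657/134 = 657/134 + 2*√42954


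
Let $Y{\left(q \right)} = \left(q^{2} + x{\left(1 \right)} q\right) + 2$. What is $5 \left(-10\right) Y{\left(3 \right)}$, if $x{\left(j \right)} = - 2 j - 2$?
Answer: $50$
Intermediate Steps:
$x{\left(j \right)} = -2 - 2 j$
$Y{\left(q \right)} = 2 + q^{2} - 4 q$ ($Y{\left(q \right)} = \left(q^{2} + \left(-2 - 2\right) q\right) + 2 = \left(q^{2} - 4 q\right) + 2 = 2 + q^{2} - 4 q$)
$5 \left(-10\right) Y{\left(3 \right)} = 5 \left(-10\right) \left(2 + 3^{2} - 12\right) = - 50 \left(2 + 9 - 12\right) = \left(-50\right) \left(-1\right) = 50$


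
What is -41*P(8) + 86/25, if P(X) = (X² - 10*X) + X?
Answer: 8286/25 ≈ 331.44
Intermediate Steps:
P(X) = X² - 9*X
-41*P(8) + 86/25 = -328*(-9 + 8) + 86/25 = -328*(-1) + 86*(1/25) = -41*(-8) + 86/25 = 328 + 86/25 = 8286/25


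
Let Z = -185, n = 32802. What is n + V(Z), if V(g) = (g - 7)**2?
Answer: 69666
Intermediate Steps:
V(g) = (-7 + g)**2
n + V(Z) = 32802 + (-7 - 185)**2 = 32802 + (-192)**2 = 32802 + 36864 = 69666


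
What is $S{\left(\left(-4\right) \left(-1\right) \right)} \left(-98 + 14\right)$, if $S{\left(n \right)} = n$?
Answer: $-336$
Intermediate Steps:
$S{\left(\left(-4\right) \left(-1\right) \right)} \left(-98 + 14\right) = \left(-4\right) \left(-1\right) \left(-98 + 14\right) = 4 \left(-84\right) = -336$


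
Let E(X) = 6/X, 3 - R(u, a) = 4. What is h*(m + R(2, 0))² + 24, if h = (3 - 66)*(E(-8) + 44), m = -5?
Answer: -98067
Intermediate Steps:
R(u, a) = -1 (R(u, a) = 3 - 1*4 = 3 - 4 = -1)
h = -10899/4 (h = (3 - 66)*(6/(-8) + 44) = -63*(6*(-⅛) + 44) = -63*(-¾ + 44) = -63*173/4 = -10899/4 ≈ -2724.8)
h*(m + R(2, 0))² + 24 = -10899*(-5 - 1)²/4 + 24 = -10899/4*(-6)² + 24 = -10899/4*36 + 24 = -98091 + 24 = -98067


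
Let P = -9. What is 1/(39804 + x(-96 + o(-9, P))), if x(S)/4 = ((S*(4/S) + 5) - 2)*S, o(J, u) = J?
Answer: 1/36864 ≈ 2.7127e-5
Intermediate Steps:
x(S) = 28*S (x(S) = 4*(((S*(4/S) + 5) - 2)*S) = 4*(((4 + 5) - 2)*S) = 4*((9 - 2)*S) = 4*(7*S) = 28*S)
1/(39804 + x(-96 + o(-9, P))) = 1/(39804 + 28*(-96 - 9)) = 1/(39804 + 28*(-105)) = 1/(39804 - 2940) = 1/36864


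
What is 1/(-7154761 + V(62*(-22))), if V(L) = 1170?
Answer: -1/7153591 ≈ -1.3979e-7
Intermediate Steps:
1/(-7154761 + V(62*(-22))) = 1/(-7154761 + 1170) = 1/(-7153591) = -1/7153591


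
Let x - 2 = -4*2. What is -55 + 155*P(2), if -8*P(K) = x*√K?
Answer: -55 + 465*√2/4 ≈ 109.40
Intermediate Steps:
x = -6 (x = 2 - 4*2 = 2 - 8 = -6)
P(K) = 3*√K/4 (P(K) = -(-3)*√K/4 = 3*√K/4)
-55 + 155*P(2) = -55 + 155*(3*√2/4) = -55 + 465*√2/4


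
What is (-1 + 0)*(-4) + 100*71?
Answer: 7104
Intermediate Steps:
(-1 + 0)*(-4) + 100*71 = -1*(-4) + 7100 = 4 + 7100 = 7104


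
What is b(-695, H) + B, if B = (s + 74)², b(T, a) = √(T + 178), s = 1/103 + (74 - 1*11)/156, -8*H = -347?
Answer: 158849276481/28686736 + I*√517 ≈ 5537.4 + 22.738*I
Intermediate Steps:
H = 347/8 (H = -⅛*(-347) = 347/8 ≈ 43.375)
s = 2215/5356 (s = 1*(1/103) + (74 - 11)*(1/156) = 1/103 + 63*(1/156) = 1/103 + 21/52 = 2215/5356 ≈ 0.41355)
b(T, a) = √(178 + T)
B = 158849276481/28686736 (B = (2215/5356 + 74)² = (398559/5356)² = 158849276481/28686736 ≈ 5537.4)
b(-695, H) + B = √(178 - 695) + 158849276481/28686736 = √(-517) + 158849276481/28686736 = I*√517 + 158849276481/28686736 = 158849276481/28686736 + I*√517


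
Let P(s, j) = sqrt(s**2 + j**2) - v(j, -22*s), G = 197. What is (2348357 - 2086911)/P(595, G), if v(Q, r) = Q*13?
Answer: -51504862/474299 - 261446*sqrt(392834)/6165887 ≈ -135.17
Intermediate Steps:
v(Q, r) = 13*Q
P(s, j) = sqrt(j**2 + s**2) - 13*j (P(s, j) = sqrt(s**2 + j**2) - 13*j = sqrt(j**2 + s**2) - 13*j)
(2348357 - 2086911)/P(595, G) = (2348357 - 2086911)/(sqrt(197**2 + 595**2) - 13*197) = 261446/(sqrt(38809 + 354025) - 2561) = 261446/(sqrt(392834) - 2561) = 261446/(-2561 + sqrt(392834))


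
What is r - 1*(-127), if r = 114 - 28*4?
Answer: 129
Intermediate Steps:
r = 2 (r = 114 - 112 = 2)
r - 1*(-127) = 2 - 1*(-127) = 2 + 127 = 129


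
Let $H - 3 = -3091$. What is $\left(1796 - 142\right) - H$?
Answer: $4742$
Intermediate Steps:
$H = -3088$ ($H = 3 - 3091 = -3088$)
$\left(1796 - 142\right) - H = \left(1796 - 142\right) - -3088 = 1654 + 3088 = 4742$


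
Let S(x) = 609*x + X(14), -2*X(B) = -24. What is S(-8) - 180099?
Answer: -184959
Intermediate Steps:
X(B) = 12 (X(B) = -½*(-24) = 12)
S(x) = 12 + 609*x (S(x) = 609*x + 12 = 12 + 609*x)
S(-8) - 180099 = (12 + 609*(-8)) - 180099 = (12 - 4872) - 180099 = -4860 - 180099 = -184959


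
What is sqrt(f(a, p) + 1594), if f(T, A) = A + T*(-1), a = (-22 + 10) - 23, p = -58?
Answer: sqrt(1571) ≈ 39.636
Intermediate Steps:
a = -35 (a = -12 - 23 = -35)
f(T, A) = A - T
sqrt(f(a, p) + 1594) = sqrt((-58 - 1*(-35)) + 1594) = sqrt((-58 + 35) + 1594) = sqrt(-23 + 1594) = sqrt(1571)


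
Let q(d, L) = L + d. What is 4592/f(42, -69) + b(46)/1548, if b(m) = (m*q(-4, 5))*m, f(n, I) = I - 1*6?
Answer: -579143/9675 ≈ -59.860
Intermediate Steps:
f(n, I) = -6 + I (f(n, I) = I - 6 = -6 + I)
b(m) = m² (b(m) = (m*(5 - 4))*m = (m*1)*m = m*m = m²)
4592/f(42, -69) + b(46)/1548 = 4592/(-6 - 69) + 46²/1548 = 4592/(-75) + 2116*(1/1548) = 4592*(-1/75) + 529/387 = -4592/75 + 529/387 = -579143/9675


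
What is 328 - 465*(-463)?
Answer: 215623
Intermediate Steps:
328 - 465*(-463) = 328 + 215295 = 215623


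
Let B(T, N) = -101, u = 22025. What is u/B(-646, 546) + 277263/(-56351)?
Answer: -1269134338/5691451 ≈ -222.99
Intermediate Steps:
u/B(-646, 546) + 277263/(-56351) = 22025/(-101) + 277263/(-56351) = 22025*(-1/101) + 277263*(-1/56351) = -22025/101 - 277263/56351 = -1269134338/5691451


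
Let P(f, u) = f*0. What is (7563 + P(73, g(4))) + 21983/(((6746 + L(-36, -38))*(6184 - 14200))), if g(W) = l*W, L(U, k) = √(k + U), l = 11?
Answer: 1379479242260701/182398428720 + 21983*I*√74/364796857440 ≈ 7563.0 + 5.1838e-7*I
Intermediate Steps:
L(U, k) = √(U + k)
g(W) = 11*W
P(f, u) = 0
(7563 + P(73, g(4))) + 21983/(((6746 + L(-36, -38))*(6184 - 14200))) = (7563 + 0) + 21983/(((6746 + √(-36 - 38))*(6184 - 14200))) = 7563 + 21983/(((6746 + √(-74))*(-8016))) = 7563 + 21983/(((6746 + I*√74)*(-8016))) = 7563 + 21983/(-54075936 - 8016*I*√74)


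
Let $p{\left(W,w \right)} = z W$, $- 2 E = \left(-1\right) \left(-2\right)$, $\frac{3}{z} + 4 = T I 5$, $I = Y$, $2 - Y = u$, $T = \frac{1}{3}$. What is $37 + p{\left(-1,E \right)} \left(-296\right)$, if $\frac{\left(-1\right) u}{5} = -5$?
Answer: $\frac{2035}{127} \approx 16.024$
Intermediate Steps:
$u = 25$ ($u = \left(-5\right) \left(-5\right) = 25$)
$T = \frac{1}{3} \approx 0.33333$
$Y = -23$ ($Y = 2 - 25 = -23$)
$I = -23$
$z = - \frac{9}{127}$ ($z = \frac{3}{-4 + \frac{1}{3} \left(-23\right) 5} = \frac{3}{-4 - \frac{115}{3}} = \frac{3}{- \frac{127}{3}} = 3 \left(- \frac{3}{127}\right) = - \frac{9}{127} \approx -0.070866$)
$E = -1$ ($E = - \frac{\left(-1\right) \left(-2\right)}{2} = \left(- \frac{1}{2}\right) 2 = -1$)
$p{\left(W,w \right)} = - \frac{9 W}{127}$
$37 + p{\left(-1,E \right)} \left(-296\right) = 37 + \left(- \frac{9}{127}\right) \left(-1\right) \left(-296\right) = 37 + \frac{9}{127} \left(-296\right) = 37 - \frac{2664}{127} = \frac{2035}{127}$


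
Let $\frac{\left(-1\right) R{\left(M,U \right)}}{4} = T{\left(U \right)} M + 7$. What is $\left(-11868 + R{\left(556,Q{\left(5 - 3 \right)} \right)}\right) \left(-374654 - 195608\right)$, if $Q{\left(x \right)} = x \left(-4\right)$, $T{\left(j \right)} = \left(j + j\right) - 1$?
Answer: $-14776628944$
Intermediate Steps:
$T{\left(j \right)} = -1 + 2 j$ ($T{\left(j \right)} = 2 j - 1 = -1 + 2 j$)
$Q{\left(x \right)} = - 4 x$
$R{\left(M,U \right)} = -28 - 4 M \left(-1 + 2 U\right)$ ($R{\left(M,U \right)} = - 4 \left(\left(-1 + 2 U\right) M + 7\right) = - 4 \left(M \left(-1 + 2 U\right) + 7\right) = - 4 \left(7 + M \left(-1 + 2 U\right)\right) = -28 - 4 M \left(-1 + 2 U\right)$)
$\left(-11868 + R{\left(556,Q{\left(5 - 3 \right)} \right)}\right) \left(-374654 - 195608\right) = \left(-11868 - \left(-2196 + 4448 \left(-4\right) \left(5 - 3\right)\right)\right) \left(-374654 - 195608\right) = \left(-11868 - \left(-2196 + 4448 \left(-4\right) 2\right)\right) \left(-570262\right) = \left(-11868 - \left(-2196 - 35584\right)\right) \left(-570262\right) = \left(-11868 + \left(-28 + 2224 + 35584\right)\right) \left(-570262\right) = \left(-11868 + 37780\right) \left(-570262\right) = 25912 \left(-570262\right) = -14776628944$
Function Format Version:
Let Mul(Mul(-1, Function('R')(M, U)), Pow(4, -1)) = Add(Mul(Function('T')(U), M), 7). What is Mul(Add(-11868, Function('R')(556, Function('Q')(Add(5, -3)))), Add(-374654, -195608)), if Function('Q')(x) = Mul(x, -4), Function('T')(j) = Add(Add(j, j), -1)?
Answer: -14776628944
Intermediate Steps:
Function('T')(j) = Add(-1, Mul(2, j)) (Function('T')(j) = Add(Mul(2, j), -1) = Add(-1, Mul(2, j)))
Function('Q')(x) = Mul(-4, x)
Function('R')(M, U) = Add(-28, Mul(-4, M, Add(-1, Mul(2, U)))) (Function('R')(M, U) = Mul(-4, Add(Mul(Add(-1, Mul(2, U)), M), 7)) = Mul(-4, Add(Mul(M, Add(-1, Mul(2, U))), 7)) = Mul(-4, Add(7, Mul(M, Add(-1, Mul(2, U))))) = Add(-28, Mul(-4, M, Add(-1, Mul(2, U)))))
Mul(Add(-11868, Function('R')(556, Function('Q')(Add(5, -3)))), Add(-374654, -195608)) = Mul(Add(-11868, Add(-28, Mul(4, 556), Mul(-8, 556, Mul(-4, Add(5, -3))))), Add(-374654, -195608)) = Mul(Add(-11868, Add(-28, 2224, Mul(-8, 556, Mul(-4, 2)))), -570262) = Mul(Add(-11868, Add(-28, 2224, Mul(-8, 556, -8))), -570262) = Mul(Add(-11868, Add(-28, 2224, 35584)), -570262) = Mul(Add(-11868, 37780), -570262) = Mul(25912, -570262) = -14776628944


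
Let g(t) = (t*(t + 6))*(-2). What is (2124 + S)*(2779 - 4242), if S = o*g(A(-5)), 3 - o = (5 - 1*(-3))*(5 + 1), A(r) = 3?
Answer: -6662502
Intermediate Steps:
g(t) = -2*t*(6 + t) (g(t) = (t*(6 + t))*(-2) = -2*t*(6 + t))
o = -45 (o = 3 - (5 - 1*(-3))*(5 + 1) = 3 - (5 + 3)*6 = 3 - 8*6 = 3 - 1*48 = 3 - 48 = -45)
S = 2430 (S = -(-90)*3*(6 + 3) = -(-90)*3*9 = -45*(-54) = 2430)
(2124 + S)*(2779 - 4242) = (2124 + 2430)*(2779 - 4242) = 4554*(-1463) = -6662502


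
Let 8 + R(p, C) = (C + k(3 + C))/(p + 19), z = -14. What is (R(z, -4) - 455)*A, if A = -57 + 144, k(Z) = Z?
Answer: -40368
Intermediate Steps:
A = 87
R(p, C) = -8 + (3 + 2*C)/(19 + p) (R(p, C) = -8 + (C + (3 + C))/(p + 19) = -8 + (3 + 2*C)/(19 + p))
(R(z, -4) - 455)*A = ((-149 - 8*(-14) + 2*(-4))/(19 - 14) - 455)*87 = ((-149 + 112 - 8)/5 - 455)*87 = ((1/5)*(-45) - 455)*87 = (-9 - 455)*87 = -464*87 = -40368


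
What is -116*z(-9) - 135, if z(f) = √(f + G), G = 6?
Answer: -135 - 116*I*√3 ≈ -135.0 - 200.92*I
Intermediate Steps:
z(f) = √(6 + f) (z(f) = √(f + 6) = √(6 + f))
-116*z(-9) - 135 = -116*√(6 - 9) - 135 = -116*I*√3 - 135 = -135 - 116*I*√3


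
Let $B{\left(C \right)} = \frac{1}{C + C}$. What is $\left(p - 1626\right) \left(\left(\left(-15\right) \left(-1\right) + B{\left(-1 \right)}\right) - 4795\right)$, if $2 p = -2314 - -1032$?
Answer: $\frac{21674787}{2} \approx 1.0837 \cdot 10^{7}$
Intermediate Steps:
$p = -641$ ($p = \frac{-2314 - -1032}{2} = \frac{-2314 + 1032}{2} = \frac{1}{2} \left(-1282\right) = -641$)
$B{\left(C \right)} = \frac{1}{2 C}$
$\left(p - 1626\right) \left(\left(\left(-15\right) \left(-1\right) + B{\left(-1 \right)}\right) - 4795\right) = \left(-641 - 1626\right) \left(\left(\left(-15\right) \left(-1\right) + \frac{1}{2 \left(-1\right)}\right) - 4795\right) = - 2267 \left(\left(15 + \frac{1}{2} \left(-1\right)\right) - 4795\right) = - 2267 \left(\left(15 - \frac{1}{2}\right) - 4795\right) = - 2267 \left(\frac{29}{2} - 4795\right) = \left(-2267\right) \left(- \frac{9561}{2}\right) = \frac{21674787}{2}$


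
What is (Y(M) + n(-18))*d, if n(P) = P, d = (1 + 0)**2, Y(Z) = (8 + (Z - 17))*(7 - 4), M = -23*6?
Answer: -459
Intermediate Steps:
M = -138
Y(Z) = -27 + 3*Z (Y(Z) = (8 + (-17 + Z))*3 = (-9 + Z)*3 = -27 + 3*Z)
d = 1 (d = 1**2 = 1)
(Y(M) + n(-18))*d = ((-27 + 3*(-138)) - 18)*1 = ((-27 - 414) - 18)*1 = (-441 - 18)*1 = -459*1 = -459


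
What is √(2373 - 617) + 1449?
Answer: 1449 + 2*√439 ≈ 1490.9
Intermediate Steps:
√(2373 - 617) + 1449 = √1756 + 1449 = 2*√439 + 1449 = 1449 + 2*√439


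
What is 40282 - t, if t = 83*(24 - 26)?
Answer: 40448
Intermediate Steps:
t = -166 (t = 83*(-2) = -166)
40282 - t = 40282 - 1*(-166) = 40282 + 166 = 40448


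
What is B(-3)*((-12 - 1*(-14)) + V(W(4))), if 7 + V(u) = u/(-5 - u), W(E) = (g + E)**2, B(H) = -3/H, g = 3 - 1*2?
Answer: -35/6 ≈ -5.8333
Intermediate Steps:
g = 1 (g = 3 - 2 = 1)
W(E) = (1 + E)**2
V(u) = -7 + u/(-5 - u)
B(-3)*((-12 - 1*(-14)) + V(W(4))) = (-3/(-3))*((-12 - 1*(-14)) + (-35 - 8*(1 + 4)**2)/(5 + (1 + 4)**2)) = (-3*(-1/3))*((-12 + 14) + (-35 - 8*5**2)/(5 + 5**2)) = 1*(2 + (-35 - 8*25)/(5 + 25)) = 1*(2 + (-35 - 200)/30) = 1*(2 + (1/30)*(-235)) = 1*(2 - 47/6) = 1*(-35/6) = -35/6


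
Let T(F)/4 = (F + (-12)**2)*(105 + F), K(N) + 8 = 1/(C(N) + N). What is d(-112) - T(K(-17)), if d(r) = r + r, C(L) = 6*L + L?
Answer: -245003321/4624 ≈ -52985.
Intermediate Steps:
C(L) = 7*L
K(N) = -8 + 1/(8*N) (K(N) = -8 + 1/(7*N + N) = -8 + 1/(8*N))
T(F) = 4*(105 + F)*(144 + F) (T(F) = 4*((F + (-12)**2)*(105 + F)) = 4*((F + 144)*(105 + F)) = 4*((144 + F)*(105 + F)) = 4*((105 + F)*(144 + F)) = 4*(105 + F)*(144 + F))
d(r) = 2*r
d(-112) - T(K(-17)) = 2*(-112) - (60480 + 4*(-8 + (1/8)/(-17))**2 + 996*(-8 + (1/8)/(-17))) = -224 - (60480 + 4*(-8 + (1/8)*(-1/17))**2 + 996*(-8 + (1/8)*(-1/17))) = -224 - (60480 + 4*(-8 - 1/136)**2 + 996*(-8 - 1/136)) = -224 - (60480 + 4*(-1089/136)**2 + 996*(-1089/136)) = -224 - (60480 + 4*(1185921/18496) - 271161/34) = -224 - (60480 + 1185921/4624 - 271161/34) = -224 - 1*243967545/4624 = -224 - 243967545/4624 = -245003321/4624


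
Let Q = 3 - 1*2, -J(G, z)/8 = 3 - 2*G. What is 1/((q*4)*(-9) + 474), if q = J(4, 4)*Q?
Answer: -1/966 ≈ -0.0010352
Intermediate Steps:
J(G, z) = -24 + 16*G (J(G, z) = -8*(3 - 2*G) = -24 + 16*G)
Q = 1 (Q = 3 - 2 = 1)
q = 40 (q = (-24 + 16*4)*1 = (-24 + 64)*1 = 40*1 = 40)
1/((q*4)*(-9) + 474) = 1/((40*4)*(-9) + 474) = 1/(160*(-9) + 474) = 1/(-1440 + 474) = 1/(-966) = -1/966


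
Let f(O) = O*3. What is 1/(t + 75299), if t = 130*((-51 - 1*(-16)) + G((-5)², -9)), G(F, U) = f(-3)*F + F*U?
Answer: 1/12249 ≈ 8.1639e-5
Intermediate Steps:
f(O) = 3*O
G(F, U) = -9*F + F*U (G(F, U) = (3*(-3))*F + F*U = -9*F + F*U)
t = -63050 (t = 130*((-51 - 1*(-16)) + (-5)²*(-9 - 9)) = 130*((-51 + 16) + 25*(-18)) = 130*(-35 - 450) = 130*(-485) = -63050)
1/(t + 75299) = 1/(-63050 + 75299) = 1/12249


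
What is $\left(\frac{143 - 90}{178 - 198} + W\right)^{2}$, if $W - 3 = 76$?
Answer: $\frac{2331729}{400} \approx 5829.3$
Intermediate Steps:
$W = 79$ ($W = 3 + 76 = 79$)
$\left(\frac{143 - 90}{178 - 198} + W\right)^{2} = \left(\frac{143 - 90}{178 - 198} + 79\right)^{2} = \left(\frac{53}{-20} + 79\right)^{2} = \left(53 \left(- \frac{1}{20}\right) + 79\right)^{2} = \left(- \frac{53}{20} + 79\right)^{2} = \left(\frac{1527}{20}\right)^{2} = \frac{2331729}{400}$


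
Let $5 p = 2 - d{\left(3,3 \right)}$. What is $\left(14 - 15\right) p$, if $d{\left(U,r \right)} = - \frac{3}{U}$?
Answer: $- \frac{3}{5} \approx -0.6$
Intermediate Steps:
$p = \frac{3}{5}$ ($p = \frac{2 - - \frac{3}{3}}{5} = \frac{2 - \left(-3\right) \frac{1}{3}}{5} = \frac{2 - -1}{5} = \frac{2 + 1}{5} = \frac{1}{5} \cdot 3 = \frac{3}{5} \approx 0.6$)
$\left(14 - 15\right) p = \left(14 - 15\right) \frac{3}{5} = \left(-1\right) \frac{3}{5} = - \frac{3}{5}$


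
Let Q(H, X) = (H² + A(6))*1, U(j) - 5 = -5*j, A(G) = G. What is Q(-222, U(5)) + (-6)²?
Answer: 49326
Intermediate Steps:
U(j) = 5 - 5*j
Q(H, X) = 6 + H² (Q(H, X) = (H² + 6)*1 = (6 + H²)*1 = 6 + H²)
Q(-222, U(5)) + (-6)² = (6 + (-222)²) + (-6)² = (6 + 49284) + 36 = 49290 + 36 = 49326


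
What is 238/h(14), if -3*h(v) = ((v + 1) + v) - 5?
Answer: -119/4 ≈ -29.750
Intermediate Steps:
h(v) = 4/3 - 2*v/3 (h(v) = -(((v + 1) + v) - 5)/3 = -(((1 + v) + v) - 5)/3 = -((1 + 2*v) - 5)/3 = -(-4 + 2*v)/3 = 4/3 - 2*v/3)
238/h(14) = 238/(4/3 - 2/3*14) = 238/(4/3 - 28/3) = 238/(-8) = 238*(-1/8) = -119/4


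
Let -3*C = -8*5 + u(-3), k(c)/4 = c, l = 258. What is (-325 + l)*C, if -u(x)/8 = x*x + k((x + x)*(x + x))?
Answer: -84688/3 ≈ -28229.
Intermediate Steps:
k(c) = 4*c
u(x) = -136*x² (u(x) = -8*(x*x + 4*((x + x)*(x + x))) = -8*(x² + 4*((2*x)*(2*x))) = -8*(x² + 4*(4*x²)) = -8*(x² + 16*x²) = -136*x²)
C = 1264/3 (C = -(-8*5 - 136*(-3)²)/3 = -(-40 - 136*9)/3 = -(-40 - 1224)/3 = -⅓*(-1264) = 1264/3 ≈ 421.33)
(-325 + l)*C = (-325 + 258)*(1264/3) = -67*1264/3 = -84688/3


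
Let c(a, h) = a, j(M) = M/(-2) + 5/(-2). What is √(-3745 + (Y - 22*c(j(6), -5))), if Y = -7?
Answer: I*√3631 ≈ 60.258*I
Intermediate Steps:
j(M) = -5/2 - M/2 (j(M) = M*(-½) + 5*(-½) = -M/2 - 5/2 = -5/2 - M/2)
√(-3745 + (Y - 22*c(j(6), -5))) = √(-3745 + (-7 - 22*(-5/2 - ½*6))) = √(-3745 + (-7 - 22*(-5/2 - 3))) = √(-3745 + (-7 - 22*(-11/2))) = √(-3745 + (-7 + 121)) = √(-3745 + 114) = √(-3631) = I*√3631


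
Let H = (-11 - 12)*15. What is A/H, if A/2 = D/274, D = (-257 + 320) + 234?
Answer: -99/15755 ≈ -0.0062837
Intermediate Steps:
D = 297 (D = 63 + 234 = 297)
H = -345 (H = -23*15 = -345)
A = 297/137 (A = 2*(297/274) = 297/137 ≈ 2.1679)
A/H = (297/137)/(-345) = (297/137)*(-1/345) = -99/15755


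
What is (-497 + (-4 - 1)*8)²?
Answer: 288369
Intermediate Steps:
(-497 + (-4 - 1)*8)² = (-497 - 5*8)² = (-497 - 40)² = (-537)² = 288369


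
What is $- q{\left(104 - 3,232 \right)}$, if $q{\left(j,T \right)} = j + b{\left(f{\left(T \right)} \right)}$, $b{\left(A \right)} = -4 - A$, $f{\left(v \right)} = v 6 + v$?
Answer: $1527$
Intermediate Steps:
$f{\left(v \right)} = 7 v$ ($f{\left(v \right)} = 6 v + v = 7 v$)
$q{\left(j,T \right)} = -4 + j - 7 T$ ($q{\left(j,T \right)} = j - \left(4 + 7 T\right) = -4 + j - 7 T$)
$- q{\left(104 - 3,232 \right)} = - (-4 + \left(104 - 3\right) - 1624) = - (-4 + 101 - 1624) = \left(-1\right) \left(-1527\right) = 1527$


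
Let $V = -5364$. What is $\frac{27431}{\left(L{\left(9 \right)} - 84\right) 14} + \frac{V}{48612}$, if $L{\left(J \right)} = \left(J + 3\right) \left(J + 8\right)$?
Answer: $\frac{110372021}{6805680} \approx 16.218$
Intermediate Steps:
$L{\left(J \right)} = \left(3 + J\right) \left(8 + J\right)$
$\frac{27431}{\left(L{\left(9 \right)} - 84\right) 14} + \frac{V}{48612} = \frac{27431}{\left(\left(24 + 9^{2} + 11 \cdot 9\right) - 84\right) 14} - \frac{5364}{48612} = \frac{27431}{\left(\left(24 + 81 + 99\right) - 84\right) 14} - \frac{447}{4051} = \frac{27431}{\left(204 - 84\right) 14} - \frac{447}{4051} = \frac{27431}{120 \cdot 14} - \frac{447}{4051} = \frac{27431}{1680} - \frac{447}{4051} = \frac{110372021}{6805680}$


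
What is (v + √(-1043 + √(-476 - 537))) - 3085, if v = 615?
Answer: -2470 + √(-1043 + I*√1013) ≈ -2469.5 + 32.299*I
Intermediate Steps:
(v + √(-1043 + √(-476 - 537))) - 3085 = (615 + √(-1043 + √(-476 - 537))) - 3085 = (615 + √(-1043 + √(-1013))) - 3085 = (615 + √(-1043 + I*√1013)) - 3085 = -2470 + √(-1043 + I*√1013)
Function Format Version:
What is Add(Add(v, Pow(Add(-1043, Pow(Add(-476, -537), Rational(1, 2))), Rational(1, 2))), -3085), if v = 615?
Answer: Add(-2470, Pow(Add(-1043, Mul(I, Pow(1013, Rational(1, 2)))), Rational(1, 2))) ≈ Add(-2469.5, Mul(32.299, I))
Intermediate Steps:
Add(Add(v, Pow(Add(-1043, Pow(Add(-476, -537), Rational(1, 2))), Rational(1, 2))), -3085) = Add(Add(615, Pow(Add(-1043, Pow(Add(-476, -537), Rational(1, 2))), Rational(1, 2))), -3085) = Add(Add(615, Pow(Add(-1043, Pow(-1013, Rational(1, 2))), Rational(1, 2))), -3085) = Add(Add(615, Pow(Add(-1043, Mul(I, Pow(1013, Rational(1, 2)))), Rational(1, 2))), -3085) = Add(-2470, Pow(Add(-1043, Mul(I, Pow(1013, Rational(1, 2)))), Rational(1, 2)))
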